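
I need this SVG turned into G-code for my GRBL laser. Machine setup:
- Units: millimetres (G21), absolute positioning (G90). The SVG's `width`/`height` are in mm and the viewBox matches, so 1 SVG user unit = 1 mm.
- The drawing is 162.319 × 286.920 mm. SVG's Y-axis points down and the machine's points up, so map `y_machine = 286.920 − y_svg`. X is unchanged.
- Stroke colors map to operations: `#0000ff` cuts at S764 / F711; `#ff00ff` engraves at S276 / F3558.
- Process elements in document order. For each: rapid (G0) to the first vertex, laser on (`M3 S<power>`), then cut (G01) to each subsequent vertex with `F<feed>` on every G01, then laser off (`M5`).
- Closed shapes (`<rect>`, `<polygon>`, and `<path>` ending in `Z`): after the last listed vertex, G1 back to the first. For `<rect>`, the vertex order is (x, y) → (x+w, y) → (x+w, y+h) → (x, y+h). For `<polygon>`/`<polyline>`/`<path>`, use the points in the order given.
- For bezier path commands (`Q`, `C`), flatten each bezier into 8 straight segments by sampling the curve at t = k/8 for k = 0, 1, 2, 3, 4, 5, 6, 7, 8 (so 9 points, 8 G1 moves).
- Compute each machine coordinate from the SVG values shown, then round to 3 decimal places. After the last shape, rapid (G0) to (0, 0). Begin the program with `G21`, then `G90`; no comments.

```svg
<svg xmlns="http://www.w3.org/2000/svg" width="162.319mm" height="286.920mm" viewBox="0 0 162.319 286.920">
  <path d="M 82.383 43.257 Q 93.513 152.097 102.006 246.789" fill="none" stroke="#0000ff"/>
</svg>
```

G21
G90
G0 X82.383 Y243.663
M3 S764
G01 X85.124 Y216.674 F711
G01 X87.783 Y190.127 F711
G01 X90.360 Y164.023 F711
G01 X92.854 Y138.360 F711
G01 X95.265 Y113.140 F711
G01 X97.595 Y88.361 F711
G01 X99.842 Y64.025 F711
G01 X102.006 Y40.131 F711
M5
G0 X0.000 Y0.000

1 u = 1 mm; y_m = 286.920 − y.

[1] `<path>` quadratic bezier, #0000ff→cut S764 F711: (82.383,243.663) → (85.124,216.674) → (87.783,190.127) → (90.360,164.023) → (92.854,138.360) → (95.265,113.140) → (97.595,88.361) → (99.842,64.025) → (102.006,40.131)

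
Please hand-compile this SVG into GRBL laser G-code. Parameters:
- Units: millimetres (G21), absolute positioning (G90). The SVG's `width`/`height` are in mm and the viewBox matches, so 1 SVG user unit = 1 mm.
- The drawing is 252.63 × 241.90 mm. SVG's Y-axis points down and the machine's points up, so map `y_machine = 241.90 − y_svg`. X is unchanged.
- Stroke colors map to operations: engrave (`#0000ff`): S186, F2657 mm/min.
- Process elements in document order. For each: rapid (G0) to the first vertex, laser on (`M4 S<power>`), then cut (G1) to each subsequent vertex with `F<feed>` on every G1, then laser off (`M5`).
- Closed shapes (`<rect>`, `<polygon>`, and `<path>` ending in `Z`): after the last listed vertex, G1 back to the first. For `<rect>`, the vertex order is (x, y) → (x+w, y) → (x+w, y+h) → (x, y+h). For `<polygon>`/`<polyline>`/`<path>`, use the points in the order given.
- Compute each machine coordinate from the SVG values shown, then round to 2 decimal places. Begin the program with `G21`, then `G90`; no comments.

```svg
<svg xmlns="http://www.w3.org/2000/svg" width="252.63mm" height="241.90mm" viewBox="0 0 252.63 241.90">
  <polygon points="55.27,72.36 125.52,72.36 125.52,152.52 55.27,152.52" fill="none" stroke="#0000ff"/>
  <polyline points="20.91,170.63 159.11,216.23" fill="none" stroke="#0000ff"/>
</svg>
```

1 u = 1 mm; y_m = 241.90 − y.

[1] `<polygon>` rectangle, #0000ff→engrave S186 F2657: (55.27,169.54) → (125.52,169.54) → (125.52,89.38) → (55.27,89.38) → (55.27,169.54) (closed)

[2] `<polyline>` line segment, #0000ff→engrave S186 F2657: (20.91,71.27) → (159.11,25.67)

G21
G90
G0 X55.27 Y169.54
M4 S186
G1 X125.52 Y169.54 F2657
G1 X125.52 Y89.38 F2657
G1 X55.27 Y89.38 F2657
G1 X55.27 Y169.54 F2657
M5
G0 X20.91 Y71.27
M4 S186
G1 X159.11 Y25.67 F2657
M5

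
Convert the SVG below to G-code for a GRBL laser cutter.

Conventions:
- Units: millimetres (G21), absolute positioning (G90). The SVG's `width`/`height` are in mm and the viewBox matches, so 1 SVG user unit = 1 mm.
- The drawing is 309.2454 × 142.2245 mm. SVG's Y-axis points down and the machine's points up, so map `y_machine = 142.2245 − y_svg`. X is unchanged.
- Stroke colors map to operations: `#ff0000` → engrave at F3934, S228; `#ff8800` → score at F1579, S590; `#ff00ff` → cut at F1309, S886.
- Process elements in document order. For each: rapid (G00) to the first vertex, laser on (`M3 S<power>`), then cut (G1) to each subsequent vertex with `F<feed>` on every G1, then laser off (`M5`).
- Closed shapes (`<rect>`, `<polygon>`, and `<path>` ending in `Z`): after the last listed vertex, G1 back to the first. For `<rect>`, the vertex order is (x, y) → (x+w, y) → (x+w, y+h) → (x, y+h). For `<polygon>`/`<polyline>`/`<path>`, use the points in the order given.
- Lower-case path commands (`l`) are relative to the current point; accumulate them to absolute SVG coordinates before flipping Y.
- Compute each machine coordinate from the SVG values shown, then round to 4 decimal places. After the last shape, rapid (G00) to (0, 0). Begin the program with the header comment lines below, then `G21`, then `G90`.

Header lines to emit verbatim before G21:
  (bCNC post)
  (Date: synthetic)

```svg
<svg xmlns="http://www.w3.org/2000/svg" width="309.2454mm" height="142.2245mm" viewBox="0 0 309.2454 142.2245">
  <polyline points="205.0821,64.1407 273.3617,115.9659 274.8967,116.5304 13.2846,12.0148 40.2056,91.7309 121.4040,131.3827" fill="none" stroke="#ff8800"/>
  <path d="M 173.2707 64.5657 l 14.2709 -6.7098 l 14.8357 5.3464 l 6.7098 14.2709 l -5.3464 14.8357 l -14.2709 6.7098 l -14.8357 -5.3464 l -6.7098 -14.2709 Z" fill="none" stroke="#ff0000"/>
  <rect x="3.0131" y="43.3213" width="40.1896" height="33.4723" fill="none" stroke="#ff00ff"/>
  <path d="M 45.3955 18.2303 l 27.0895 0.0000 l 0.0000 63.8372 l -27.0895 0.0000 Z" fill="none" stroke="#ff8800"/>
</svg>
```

(bCNC post)
(Date: synthetic)
G21
G90
G00 X205.0821 Y78.0838
M3 S590
G1 X273.3617 Y26.2586 F1579
G1 X274.8967 Y25.6941 F1579
G1 X13.2846 Y130.2097 F1579
G1 X40.2056 Y50.4936 F1579
G1 X121.4040 Y10.8418 F1579
M5
G00 X173.2707 Y77.6588
M3 S228
G1 X187.5416 Y84.3686 F3934
G1 X202.3773 Y79.0222 F3934
G1 X209.0871 Y64.7513 F3934
G1 X203.7407 Y49.9156 F3934
G1 X189.4698 Y43.2058 F3934
G1 X174.6341 Y48.5522 F3934
G1 X167.9243 Y62.8231 F3934
G1 X173.2707 Y77.6588 F3934
M5
G00 X3.0131 Y98.9032
M3 S886
G1 X43.2027 Y98.9032 F1309
G1 X43.2027 Y65.4309 F1309
G1 X3.0131 Y65.4309 F1309
G1 X3.0131 Y98.9032 F1309
M5
G00 X45.3955 Y123.9942
M3 S590
G1 X72.4850 Y123.9942 F1579
G1 X72.4850 Y60.1570 F1579
G1 X45.3955 Y60.1570 F1579
G1 X45.3955 Y123.9942 F1579
M5
G00 X0.0000 Y0.0000

viewBox `0 0 309.2454 142.2245` with mm width/height → 1 unit = 1 mm. Flip: y_m = 142.2245 − y_svg.

**Shape 1** — `<polyline>` open polyline, stroke `#ff8800` → score (S590, F1579). Machine vertices: (205.0821,78.0838) → (273.3617,26.2586) → (274.8967,25.6941) → (13.2846,130.2097) → (40.2056,50.4936) → (121.4040,10.8418). Open path.

**Shape 2** — `<path>` regular polygon, stroke `#ff0000` → engrave (S228, F3934). Machine vertices: (173.2707,77.6588) → (187.5416,84.3686) → (202.3773,79.0222) → (209.0871,64.7513) → (203.7407,49.9156) → (189.4698,43.2058) → (174.6341,48.5522) → (167.9243,62.8231) → (173.2707,77.6588). Closed: final G1 returns to the first vertex.

**Shape 3** — `<rect>` rectangle, stroke `#ff00ff` → cut (S886, F1309). Machine vertices: (3.0131,98.9032) → (43.2027,98.9032) → (43.2027,65.4309) → (3.0131,65.4309) → (3.0131,98.9032). Closed: final G1 returns to the first vertex.

**Shape 4** — `<path>` rectangle, stroke `#ff8800` → score (S590, F1579). Machine vertices: (45.3955,123.9942) → (72.4850,123.9942) → (72.4850,60.1570) → (45.3955,60.1570) → (45.3955,123.9942). Closed: final G1 returns to the first vertex.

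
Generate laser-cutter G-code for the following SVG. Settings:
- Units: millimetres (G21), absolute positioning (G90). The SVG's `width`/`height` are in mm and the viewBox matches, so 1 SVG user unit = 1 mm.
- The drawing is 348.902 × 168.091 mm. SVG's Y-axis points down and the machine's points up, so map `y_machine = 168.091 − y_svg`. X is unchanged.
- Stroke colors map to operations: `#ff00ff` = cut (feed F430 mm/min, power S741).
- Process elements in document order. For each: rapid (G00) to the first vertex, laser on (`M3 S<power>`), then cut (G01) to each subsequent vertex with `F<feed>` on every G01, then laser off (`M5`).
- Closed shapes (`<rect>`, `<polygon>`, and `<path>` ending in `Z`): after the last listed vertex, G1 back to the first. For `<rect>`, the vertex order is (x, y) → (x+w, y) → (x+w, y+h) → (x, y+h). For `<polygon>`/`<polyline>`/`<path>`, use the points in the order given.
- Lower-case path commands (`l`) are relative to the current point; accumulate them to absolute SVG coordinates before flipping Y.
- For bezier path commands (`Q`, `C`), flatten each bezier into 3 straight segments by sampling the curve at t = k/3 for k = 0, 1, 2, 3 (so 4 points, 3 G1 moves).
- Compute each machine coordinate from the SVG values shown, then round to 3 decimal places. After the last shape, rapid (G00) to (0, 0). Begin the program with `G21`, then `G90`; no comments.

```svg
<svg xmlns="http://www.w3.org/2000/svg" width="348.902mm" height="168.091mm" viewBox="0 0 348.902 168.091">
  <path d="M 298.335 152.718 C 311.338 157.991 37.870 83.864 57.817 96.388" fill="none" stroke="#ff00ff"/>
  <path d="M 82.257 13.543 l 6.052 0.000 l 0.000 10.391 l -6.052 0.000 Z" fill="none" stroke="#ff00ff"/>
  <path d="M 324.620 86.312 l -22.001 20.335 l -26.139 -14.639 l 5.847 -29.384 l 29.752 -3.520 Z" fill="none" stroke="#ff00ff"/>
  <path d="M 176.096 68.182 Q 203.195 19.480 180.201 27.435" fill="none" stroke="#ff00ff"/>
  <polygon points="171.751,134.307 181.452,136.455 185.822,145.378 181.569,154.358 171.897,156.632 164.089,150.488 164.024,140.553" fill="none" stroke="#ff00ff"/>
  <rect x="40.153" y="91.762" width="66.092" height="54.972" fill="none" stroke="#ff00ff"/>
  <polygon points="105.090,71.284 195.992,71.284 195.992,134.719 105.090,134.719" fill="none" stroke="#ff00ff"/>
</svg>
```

1 u = 1 mm; y_m = 168.091 − y.

[1] `<path>` cubic bezier, #ff00ff→cut S741 F430: (298.335,15.373) → (237.325,30.417) → (114.198,61.493) → (57.817,71.703)

[2] `<path>` rectangle, #ff00ff→cut S741 F430: (82.257,154.548) → (88.309,154.548) → (88.309,144.157) → (82.257,144.157) → (82.257,154.548) (closed)

[3] `<path>` regular polygon, #ff00ff→cut S741 F430: (324.620,81.779) → (302.619,61.444) → (276.480,76.083) → (282.327,105.467) → (312.079,108.987) → (324.620,81.779) (closed)

[4] `<path>` quadratic bezier, #ff00ff→cut S741 F430: (176.096,99.909) → (188.596,126.082) → (189.964,139.664) → (180.201,140.656)

[5] `<polygon>` regular polygon, #ff00ff→cut S741 F430: (171.751,33.784) → (181.452,31.636) → (185.822,22.713) → (181.569,13.733) → (171.897,11.459) → (164.089,17.603) → (164.024,27.538) → (171.751,33.784) (closed)

[6] `<rect>` rectangle, #ff00ff→cut S741 F430: (40.153,76.329) → (106.245,76.329) → (106.245,21.357) → (40.153,21.357) → (40.153,76.329) (closed)

[7] `<polygon>` rectangle, #ff00ff→cut S741 F430: (105.090,96.807) → (195.992,96.807) → (195.992,33.372) → (105.090,33.372) → (105.090,96.807) (closed)

G21
G90
G00 X298.335 Y15.373
M3 S741
G01 X237.325 Y30.417 F430
G01 X114.198 Y61.493 F430
G01 X57.817 Y71.703 F430
M5
G00 X82.257 Y154.548
M3 S741
G01 X88.309 Y154.548 F430
G01 X88.309 Y144.157 F430
G01 X82.257 Y144.157 F430
G01 X82.257 Y154.548 F430
M5
G00 X324.620 Y81.779
M3 S741
G01 X302.619 Y61.444 F430
G01 X276.480 Y76.083 F430
G01 X282.327 Y105.467 F430
G01 X312.079 Y108.987 F430
G01 X324.620 Y81.779 F430
M5
G00 X176.096 Y99.909
M3 S741
G01 X188.596 Y126.082 F430
G01 X189.964 Y139.664 F430
G01 X180.201 Y140.656 F430
M5
G00 X171.751 Y33.784
M3 S741
G01 X181.452 Y31.636 F430
G01 X185.822 Y22.713 F430
G01 X181.569 Y13.733 F430
G01 X171.897 Y11.459 F430
G01 X164.089 Y17.603 F430
G01 X164.024 Y27.538 F430
G01 X171.751 Y33.784 F430
M5
G00 X40.153 Y76.329
M3 S741
G01 X106.245 Y76.329 F430
G01 X106.245 Y21.357 F430
G01 X40.153 Y21.357 F430
G01 X40.153 Y76.329 F430
M5
G00 X105.090 Y96.807
M3 S741
G01 X195.992 Y96.807 F430
G01 X195.992 Y33.372 F430
G01 X105.090 Y33.372 F430
G01 X105.090 Y96.807 F430
M5
G00 X0.000 Y0.000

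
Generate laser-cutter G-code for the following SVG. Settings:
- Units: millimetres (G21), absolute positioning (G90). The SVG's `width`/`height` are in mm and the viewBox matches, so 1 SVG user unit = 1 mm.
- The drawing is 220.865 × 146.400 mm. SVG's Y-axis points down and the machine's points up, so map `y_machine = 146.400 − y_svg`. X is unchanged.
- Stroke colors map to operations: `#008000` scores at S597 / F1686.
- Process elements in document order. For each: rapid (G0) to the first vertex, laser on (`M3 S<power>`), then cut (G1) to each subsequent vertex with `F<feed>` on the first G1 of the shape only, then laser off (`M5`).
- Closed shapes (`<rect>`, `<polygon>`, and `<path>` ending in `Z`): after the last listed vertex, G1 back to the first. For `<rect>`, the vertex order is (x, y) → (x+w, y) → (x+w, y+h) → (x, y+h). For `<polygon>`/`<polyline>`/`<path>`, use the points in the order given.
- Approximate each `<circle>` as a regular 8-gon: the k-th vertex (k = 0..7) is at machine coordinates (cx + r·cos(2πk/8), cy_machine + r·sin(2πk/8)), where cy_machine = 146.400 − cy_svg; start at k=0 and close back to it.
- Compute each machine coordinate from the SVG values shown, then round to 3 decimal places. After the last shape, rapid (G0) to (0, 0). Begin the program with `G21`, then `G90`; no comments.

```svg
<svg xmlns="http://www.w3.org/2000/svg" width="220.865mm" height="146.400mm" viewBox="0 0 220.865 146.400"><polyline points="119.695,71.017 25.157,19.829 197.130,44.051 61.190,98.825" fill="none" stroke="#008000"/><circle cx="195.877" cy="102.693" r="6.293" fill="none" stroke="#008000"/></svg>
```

G21
G90
G0 X119.695 Y75.383
M3 S597
G1 X25.157 Y126.571 F1686
G1 X197.130 Y102.349
G1 X61.190 Y47.575
M5
G0 X202.170 Y43.707
M3 S597
G1 X200.327 Y48.157 F1686
G1 X195.877 Y50.000
G1 X191.427 Y48.157
G1 X189.584 Y43.707
G1 X191.427 Y39.257
G1 X195.877 Y37.414
G1 X200.327 Y39.257
G1 X202.170 Y43.707
M5
G0 X0.000 Y0.000

viewBox `0 0 220.865 146.400` with mm width/height → 1 unit = 1 mm. Flip: y_m = 146.400 − y_svg.

**Shape 1** — `<polyline>` open polyline, stroke `#008000` → score (S597, F1686). Machine vertices: (119.695,75.383) → (25.157,126.571) → (197.130,102.349) → (61.190,47.575). Open path.

**Shape 2** — `<circle>` circle, stroke `#008000` → score (S597, F1686). Machine vertices: (202.170,43.707) → (200.327,48.157) → (195.877,50.000) → (191.427,48.157) → (189.584,43.707) → (191.427,39.257) → (195.877,37.414) → (200.327,39.257) → (202.170,43.707). Closed: final G1 returns to the first vertex.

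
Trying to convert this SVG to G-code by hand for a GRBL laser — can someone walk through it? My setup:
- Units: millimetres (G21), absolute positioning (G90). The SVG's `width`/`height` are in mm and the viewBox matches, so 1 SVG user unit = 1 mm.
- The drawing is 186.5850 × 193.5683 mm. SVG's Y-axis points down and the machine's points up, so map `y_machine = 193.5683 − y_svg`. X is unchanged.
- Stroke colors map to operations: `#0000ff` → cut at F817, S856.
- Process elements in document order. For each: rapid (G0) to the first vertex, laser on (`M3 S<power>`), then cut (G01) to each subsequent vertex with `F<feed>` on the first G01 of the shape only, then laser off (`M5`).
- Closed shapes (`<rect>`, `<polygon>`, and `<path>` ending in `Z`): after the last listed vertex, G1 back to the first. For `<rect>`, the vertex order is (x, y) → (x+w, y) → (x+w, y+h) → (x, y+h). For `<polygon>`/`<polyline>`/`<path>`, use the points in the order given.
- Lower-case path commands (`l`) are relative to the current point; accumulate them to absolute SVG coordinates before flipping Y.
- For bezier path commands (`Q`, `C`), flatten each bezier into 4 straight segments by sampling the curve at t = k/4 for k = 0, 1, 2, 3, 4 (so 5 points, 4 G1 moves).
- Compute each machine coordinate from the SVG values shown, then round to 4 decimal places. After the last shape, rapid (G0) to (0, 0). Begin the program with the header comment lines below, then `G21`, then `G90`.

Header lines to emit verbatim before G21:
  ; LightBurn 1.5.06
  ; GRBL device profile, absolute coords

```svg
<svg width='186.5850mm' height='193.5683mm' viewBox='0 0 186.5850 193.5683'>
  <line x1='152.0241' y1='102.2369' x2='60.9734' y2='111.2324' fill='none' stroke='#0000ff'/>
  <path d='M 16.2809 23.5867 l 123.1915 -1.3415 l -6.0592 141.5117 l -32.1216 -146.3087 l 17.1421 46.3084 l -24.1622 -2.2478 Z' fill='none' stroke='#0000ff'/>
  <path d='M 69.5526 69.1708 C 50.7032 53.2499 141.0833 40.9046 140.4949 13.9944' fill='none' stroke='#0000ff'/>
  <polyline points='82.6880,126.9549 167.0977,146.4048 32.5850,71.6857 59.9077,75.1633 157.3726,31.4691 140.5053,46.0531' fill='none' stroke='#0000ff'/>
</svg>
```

; LightBurn 1.5.06
; GRBL device profile, absolute coords
G21
G90
G0 X152.0241 Y91.3314
M3 S856
G01 X60.9734 Y82.3359 F817
M5
G0 X16.2809 Y169.9816
M3 S856
G01 X139.4724 Y171.3231 F817
G01 X133.4132 Y29.8114
G01 X101.2916 Y176.1201
G01 X118.4337 Y129.8117
G01 X94.2715 Y132.0595
G01 X16.2809 Y169.9816
M5
G0 X69.5526 Y124.3975
M3 S856
G01 X72.7680 Y135.9512 F817
G01 X98.1759 Y147.8647
G01 X127.0077 Y161.8387
G01 X140.4949 Y179.5739
M5
G0 X82.6880 Y66.6134
M3 S856
G01 X167.0977 Y47.1635 F817
G01 X32.5850 Y121.8826
G01 X59.9077 Y118.4050
G01 X157.3726 Y162.0992
G01 X140.5053 Y147.5152
M5
G0 X0.0000 Y0.0000

viewBox `0 0 186.5850 193.5683` with mm width/height → 1 unit = 1 mm. Flip: y_m = 193.5683 − y_svg.

**Shape 1** — `<line>` line segment, stroke `#0000ff` → cut (S856, F817). Machine vertices: (152.0241,91.3314) → (60.9734,82.3359). Open path.

**Shape 2** — `<path>` closed polygon, stroke `#0000ff` → cut (S856, F817). Machine vertices: (16.2809,169.9816) → (139.4724,171.3231) → (133.4132,29.8114) → (101.2916,176.1201) → (118.4337,129.8117) → (94.2715,132.0595) → (16.2809,169.9816). Closed: final G1 returns to the first vertex.

**Shape 3** — `<path>` cubic bezier, stroke `#0000ff` → cut (S856, F817). Control points (SVG): P0=(69.5526,69.1708), P1=(50.7032,53.2499), P2=(141.0833,40.9046), P3=(140.4949,13.9944); sampled at t=k/4. Machine vertices: (69.5526,124.3975) → (72.7680,135.9512) → (98.1759,147.8647) → (127.0077,161.8387) → (140.4949,179.5739). Open path.

**Shape 4** — `<polyline>` open polyline, stroke `#0000ff` → cut (S856, F817). Machine vertices: (82.6880,66.6134) → (167.0977,47.1635) → (32.5850,121.8826) → (59.9077,118.4050) → (157.3726,162.0992) → (140.5053,147.5152). Open path.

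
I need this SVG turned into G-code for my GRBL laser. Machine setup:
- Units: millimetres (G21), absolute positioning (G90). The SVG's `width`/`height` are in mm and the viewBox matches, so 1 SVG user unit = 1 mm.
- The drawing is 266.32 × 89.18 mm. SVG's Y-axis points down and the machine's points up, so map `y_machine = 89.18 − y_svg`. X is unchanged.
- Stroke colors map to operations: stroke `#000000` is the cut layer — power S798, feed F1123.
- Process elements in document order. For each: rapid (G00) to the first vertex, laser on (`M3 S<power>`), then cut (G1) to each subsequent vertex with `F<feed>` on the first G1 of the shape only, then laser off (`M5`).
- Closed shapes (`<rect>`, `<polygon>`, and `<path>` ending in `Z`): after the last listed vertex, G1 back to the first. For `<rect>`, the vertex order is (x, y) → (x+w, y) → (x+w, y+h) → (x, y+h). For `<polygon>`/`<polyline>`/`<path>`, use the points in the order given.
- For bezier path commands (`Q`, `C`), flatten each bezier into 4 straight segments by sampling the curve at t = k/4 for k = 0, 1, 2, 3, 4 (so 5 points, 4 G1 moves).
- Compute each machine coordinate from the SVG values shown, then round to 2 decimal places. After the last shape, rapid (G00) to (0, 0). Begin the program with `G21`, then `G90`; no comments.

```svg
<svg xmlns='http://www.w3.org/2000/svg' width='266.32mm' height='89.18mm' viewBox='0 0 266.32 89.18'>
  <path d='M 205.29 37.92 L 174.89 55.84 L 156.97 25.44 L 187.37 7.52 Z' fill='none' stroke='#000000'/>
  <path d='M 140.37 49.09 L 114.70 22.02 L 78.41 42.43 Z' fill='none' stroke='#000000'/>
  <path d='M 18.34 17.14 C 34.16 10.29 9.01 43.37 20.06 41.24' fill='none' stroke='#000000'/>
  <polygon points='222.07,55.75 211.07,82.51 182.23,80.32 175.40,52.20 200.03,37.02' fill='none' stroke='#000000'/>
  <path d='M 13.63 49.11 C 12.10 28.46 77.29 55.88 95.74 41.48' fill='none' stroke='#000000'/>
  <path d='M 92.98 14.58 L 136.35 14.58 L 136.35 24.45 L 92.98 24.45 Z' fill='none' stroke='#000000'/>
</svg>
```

1 u = 1 mm; y_m = 89.18 − y.

[1] `<path>` regular polygon, #000000→cut S798 F1123: (205.29,51.26) → (174.89,33.34) → (156.97,63.74) → (187.37,81.66) → (205.29,51.26) (closed)

[2] `<path>` closed polygon, #000000→cut S798 F1123: (140.37,40.09) → (114.70,67.16) → (78.41,46.75) → (140.37,40.09) (closed)

[3] `<path>` cubic bezier, #000000→cut S798 F1123: (18.34,72.04) → (23.73,70.86) → (20.99,61.76) → (17.35,51.77) → (20.06,47.94)

[4] `<polygon>` regular polygon, #000000→cut S798 F1123: (222.07,33.43) → (211.07,6.67) → (182.23,8.86) → (175.40,36.98) → (200.03,52.16) → (222.07,33.43) (closed)

[5] `<path>` cubic bezier, #000000→cut S798 F1123: (13.63,40.07) → (23.22,47.95) → (47.19,46.23) → (74.91,43.34) → (95.74,47.70)

[6] `<path>` rectangle, #000000→cut S798 F1123: (92.98,74.60) → (136.35,74.60) → (136.35,64.73) → (92.98,64.73) → (92.98,74.60) (closed)

G21
G90
G00 X205.29 Y51.26
M3 S798
G1 X174.89 Y33.34 F1123
G1 X156.97 Y63.74
G1 X187.37 Y81.66
G1 X205.29 Y51.26
M5
G00 X140.37 Y40.09
M3 S798
G1 X114.70 Y67.16 F1123
G1 X78.41 Y46.75
G1 X140.37 Y40.09
M5
G00 X18.34 Y72.04
M3 S798
G1 X23.73 Y70.86 F1123
G1 X20.99 Y61.76
G1 X17.35 Y51.77
G1 X20.06 Y47.94
M5
G00 X222.07 Y33.43
M3 S798
G1 X211.07 Y6.67 F1123
G1 X182.23 Y8.86
G1 X175.40 Y36.98
G1 X200.03 Y52.16
G1 X222.07 Y33.43
M5
G00 X13.63 Y40.07
M3 S798
G1 X23.22 Y47.95 F1123
G1 X47.19 Y46.23
G1 X74.91 Y43.34
G1 X95.74 Y47.70
M5
G00 X92.98 Y74.60
M3 S798
G1 X136.35 Y74.60 F1123
G1 X136.35 Y64.73
G1 X92.98 Y64.73
G1 X92.98 Y74.60
M5
G00 X0.00 Y0.00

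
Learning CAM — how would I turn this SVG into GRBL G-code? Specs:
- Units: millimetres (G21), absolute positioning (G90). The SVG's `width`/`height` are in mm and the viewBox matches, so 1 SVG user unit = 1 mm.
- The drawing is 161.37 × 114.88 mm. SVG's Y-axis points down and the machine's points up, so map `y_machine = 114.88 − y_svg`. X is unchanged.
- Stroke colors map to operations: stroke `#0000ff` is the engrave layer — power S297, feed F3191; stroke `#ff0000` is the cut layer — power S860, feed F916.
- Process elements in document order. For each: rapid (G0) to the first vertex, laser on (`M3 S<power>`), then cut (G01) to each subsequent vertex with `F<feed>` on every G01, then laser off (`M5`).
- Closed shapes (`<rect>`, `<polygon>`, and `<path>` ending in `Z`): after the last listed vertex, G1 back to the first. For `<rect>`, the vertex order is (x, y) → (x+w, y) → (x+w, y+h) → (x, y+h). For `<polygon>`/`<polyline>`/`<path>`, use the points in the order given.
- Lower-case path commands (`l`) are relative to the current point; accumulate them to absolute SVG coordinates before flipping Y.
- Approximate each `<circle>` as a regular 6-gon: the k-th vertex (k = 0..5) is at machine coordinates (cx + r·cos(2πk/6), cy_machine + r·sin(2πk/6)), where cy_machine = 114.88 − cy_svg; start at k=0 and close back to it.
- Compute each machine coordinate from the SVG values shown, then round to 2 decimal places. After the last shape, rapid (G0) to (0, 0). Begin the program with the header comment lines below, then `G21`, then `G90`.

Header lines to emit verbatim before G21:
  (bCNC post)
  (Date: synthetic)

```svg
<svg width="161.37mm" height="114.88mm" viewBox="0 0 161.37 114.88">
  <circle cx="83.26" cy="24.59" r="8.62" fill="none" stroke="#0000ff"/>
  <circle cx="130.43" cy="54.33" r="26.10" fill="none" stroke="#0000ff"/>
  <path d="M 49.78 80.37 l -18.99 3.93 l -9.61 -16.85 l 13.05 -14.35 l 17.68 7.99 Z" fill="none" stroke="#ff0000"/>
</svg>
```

(bCNC post)
(Date: synthetic)
G21
G90
G0 X91.88 Y90.29
M3 S297
G01 X87.57 Y97.76 F3191
G01 X78.95 Y97.76 F3191
G01 X74.64 Y90.29 F3191
G01 X78.95 Y82.82 F3191
G01 X87.57 Y82.82 F3191
G01 X91.88 Y90.29 F3191
M5
G0 X156.53 Y60.55
M3 S297
G01 X143.48 Y83.15 F3191
G01 X117.38 Y83.15 F3191
G01 X104.33 Y60.55 F3191
G01 X117.38 Y37.95 F3191
G01 X143.48 Y37.95 F3191
G01 X156.53 Y60.55 F3191
M5
G0 X49.78 Y34.51
M3 S860
G01 X30.79 Y30.58 F916
G01 X21.18 Y47.43 F916
G01 X34.23 Y61.78 F916
G01 X51.91 Y53.79 F916
G01 X49.78 Y34.51 F916
M5
G0 X0.00 Y0.00

viewBox `0 0 161.37 114.88` with mm width/height → 1 unit = 1 mm. Flip: y_m = 114.88 − y_svg.

**Shape 1** — `<circle>` circle, stroke `#0000ff` → engrave (S297, F3191). Machine vertices: (91.88,90.29) → (87.57,97.76) → (78.95,97.76) → (74.64,90.29) → (78.95,82.82) → (87.57,82.82) → (91.88,90.29). Closed: final G1 returns to the first vertex.

**Shape 2** — `<circle>` circle, stroke `#0000ff` → engrave (S297, F3191). Machine vertices: (156.53,60.55) → (143.48,83.15) → (117.38,83.15) → (104.33,60.55) → (117.38,37.95) → (143.48,37.95) → (156.53,60.55). Closed: final G1 returns to the first vertex.

**Shape 3** — `<path>` regular polygon, stroke `#ff0000` → cut (S860, F916). Machine vertices: (49.78,34.51) → (30.79,30.58) → (21.18,47.43) → (34.23,61.78) → (51.91,53.79) → (49.78,34.51). Closed: final G1 returns to the first vertex.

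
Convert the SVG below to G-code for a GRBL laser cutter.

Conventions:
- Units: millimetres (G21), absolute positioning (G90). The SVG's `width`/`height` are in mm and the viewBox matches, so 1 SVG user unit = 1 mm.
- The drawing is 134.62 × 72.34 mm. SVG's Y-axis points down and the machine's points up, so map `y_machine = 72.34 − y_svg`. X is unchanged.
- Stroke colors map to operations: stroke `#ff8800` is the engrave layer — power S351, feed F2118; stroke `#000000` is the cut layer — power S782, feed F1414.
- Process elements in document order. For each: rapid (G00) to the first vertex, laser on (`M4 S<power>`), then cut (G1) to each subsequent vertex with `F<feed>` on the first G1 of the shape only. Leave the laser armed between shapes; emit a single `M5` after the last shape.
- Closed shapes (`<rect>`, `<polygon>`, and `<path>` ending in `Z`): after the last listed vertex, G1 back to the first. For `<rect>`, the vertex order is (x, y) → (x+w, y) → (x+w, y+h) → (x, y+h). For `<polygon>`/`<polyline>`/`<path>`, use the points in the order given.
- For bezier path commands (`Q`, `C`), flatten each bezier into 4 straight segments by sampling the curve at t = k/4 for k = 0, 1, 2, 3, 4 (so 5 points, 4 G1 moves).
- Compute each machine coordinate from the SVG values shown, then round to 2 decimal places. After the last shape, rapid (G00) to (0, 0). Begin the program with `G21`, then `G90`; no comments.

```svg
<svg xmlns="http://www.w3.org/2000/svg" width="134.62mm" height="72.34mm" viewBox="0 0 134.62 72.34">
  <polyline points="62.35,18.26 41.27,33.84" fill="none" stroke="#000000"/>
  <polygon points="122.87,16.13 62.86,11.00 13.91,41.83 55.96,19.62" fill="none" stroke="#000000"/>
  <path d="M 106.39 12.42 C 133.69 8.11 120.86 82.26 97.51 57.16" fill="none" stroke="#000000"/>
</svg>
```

viewBox `0 0 134.62 72.34` with mm width/height → 1 unit = 1 mm. Flip: y_m = 72.34 − y_svg.

**Shape 1** — `<polyline>` line segment, stroke `#000000` → cut (S782, F1414). Machine vertices: (62.35,54.08) → (41.27,38.50). Open path.

**Shape 2** — `<polygon>` closed polygon, stroke `#000000` → cut (S782, F1414). Machine vertices: (122.87,56.21) → (62.86,61.34) → (13.91,30.51) → (55.96,52.72) → (122.87,56.21). Closed: final G1 returns to the first vertex.

**Shape 3** — `<path>` cubic bezier, stroke `#000000` → cut (S782, F1414). Control points (SVG): P0=(106.39,12.42), P1=(133.69,8.11), P2=(120.86,82.26), P3=(97.51,57.16); sampled at t=k/4. Machine vertices: (106.39,59.92) → (119.80,51.22) → (120.94,29.75) → (112.59,12.19) → (97.51,15.18). Open path.

G21
G90
G00 X62.35 Y54.08
M4 S782
G1 X41.27 Y38.50 F1414
G00 X122.87 Y56.21
M4 S782
G1 X62.86 Y61.34 F1414
G1 X13.91 Y30.51
G1 X55.96 Y52.72
G1 X122.87 Y56.21
G00 X106.39 Y59.92
M4 S782
G1 X119.80 Y51.22 F1414
G1 X120.94 Y29.75
G1 X112.59 Y12.19
G1 X97.51 Y15.18
M5
G00 X0.00 Y0.00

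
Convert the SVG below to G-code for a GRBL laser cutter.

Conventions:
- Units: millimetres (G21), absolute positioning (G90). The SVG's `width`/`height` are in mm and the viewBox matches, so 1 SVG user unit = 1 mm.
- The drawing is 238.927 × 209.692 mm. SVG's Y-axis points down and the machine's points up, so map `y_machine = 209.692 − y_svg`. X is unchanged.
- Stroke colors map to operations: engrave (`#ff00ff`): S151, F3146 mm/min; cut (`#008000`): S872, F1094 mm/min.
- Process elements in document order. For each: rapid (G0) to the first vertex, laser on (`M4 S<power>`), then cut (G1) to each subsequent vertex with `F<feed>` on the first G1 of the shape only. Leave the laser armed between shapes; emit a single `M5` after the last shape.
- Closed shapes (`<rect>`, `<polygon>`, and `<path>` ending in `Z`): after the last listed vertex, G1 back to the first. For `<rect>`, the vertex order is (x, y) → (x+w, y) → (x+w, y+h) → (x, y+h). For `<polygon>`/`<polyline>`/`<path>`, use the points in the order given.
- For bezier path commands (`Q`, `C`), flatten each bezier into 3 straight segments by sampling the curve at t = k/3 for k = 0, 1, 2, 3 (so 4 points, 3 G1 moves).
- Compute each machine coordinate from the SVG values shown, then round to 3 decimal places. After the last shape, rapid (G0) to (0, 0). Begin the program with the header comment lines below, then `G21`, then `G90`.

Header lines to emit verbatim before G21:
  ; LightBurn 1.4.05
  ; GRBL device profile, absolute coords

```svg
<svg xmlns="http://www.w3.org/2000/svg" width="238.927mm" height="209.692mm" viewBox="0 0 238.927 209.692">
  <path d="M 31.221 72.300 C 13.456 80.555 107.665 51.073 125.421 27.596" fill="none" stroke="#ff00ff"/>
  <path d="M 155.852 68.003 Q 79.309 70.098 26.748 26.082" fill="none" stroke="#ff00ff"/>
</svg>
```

; LightBurn 1.4.05
; GRBL device profile, absolute coords
G21
G90
G0 X31.221 Y137.392
M4 S151
G1 X43.802 Y140.096 F3146
G1 X89.159 Y158.237
G1 X125.421 Y182.096
G0 X155.852 Y141.689
M4 S151
G1 X107.488 Y145.416 F3146
G1 X64.453 Y159.389
G1 X26.748 Y183.610
M5
G0 X0.000 Y0.000

viewBox `0 0 238.927 209.692` with mm width/height → 1 unit = 1 mm. Flip: y_m = 209.692 − y_svg.

**Shape 1** — `<path>` cubic bezier, stroke `#ff00ff` → engrave (S151, F3146). Control points (SVG): P0=(31.221,72.300), P1=(13.456,80.555), P2=(107.665,51.073), P3=(125.421,27.596); sampled at t=k/3. Machine vertices: (31.221,137.392) → (43.802,140.096) → (89.159,158.237) → (125.421,182.096). Open path.

**Shape 2** — `<path>` quadratic bezier, stroke `#ff00ff` → engrave (S151, F3146). Control points (SVG): P0=(155.852,68.003), P1=(79.309,70.098), P2=(26.748,26.082); sampled at t=k/3. Machine vertices: (155.852,141.689) → (107.488,145.416) → (64.453,159.389) → (26.748,183.610). Open path.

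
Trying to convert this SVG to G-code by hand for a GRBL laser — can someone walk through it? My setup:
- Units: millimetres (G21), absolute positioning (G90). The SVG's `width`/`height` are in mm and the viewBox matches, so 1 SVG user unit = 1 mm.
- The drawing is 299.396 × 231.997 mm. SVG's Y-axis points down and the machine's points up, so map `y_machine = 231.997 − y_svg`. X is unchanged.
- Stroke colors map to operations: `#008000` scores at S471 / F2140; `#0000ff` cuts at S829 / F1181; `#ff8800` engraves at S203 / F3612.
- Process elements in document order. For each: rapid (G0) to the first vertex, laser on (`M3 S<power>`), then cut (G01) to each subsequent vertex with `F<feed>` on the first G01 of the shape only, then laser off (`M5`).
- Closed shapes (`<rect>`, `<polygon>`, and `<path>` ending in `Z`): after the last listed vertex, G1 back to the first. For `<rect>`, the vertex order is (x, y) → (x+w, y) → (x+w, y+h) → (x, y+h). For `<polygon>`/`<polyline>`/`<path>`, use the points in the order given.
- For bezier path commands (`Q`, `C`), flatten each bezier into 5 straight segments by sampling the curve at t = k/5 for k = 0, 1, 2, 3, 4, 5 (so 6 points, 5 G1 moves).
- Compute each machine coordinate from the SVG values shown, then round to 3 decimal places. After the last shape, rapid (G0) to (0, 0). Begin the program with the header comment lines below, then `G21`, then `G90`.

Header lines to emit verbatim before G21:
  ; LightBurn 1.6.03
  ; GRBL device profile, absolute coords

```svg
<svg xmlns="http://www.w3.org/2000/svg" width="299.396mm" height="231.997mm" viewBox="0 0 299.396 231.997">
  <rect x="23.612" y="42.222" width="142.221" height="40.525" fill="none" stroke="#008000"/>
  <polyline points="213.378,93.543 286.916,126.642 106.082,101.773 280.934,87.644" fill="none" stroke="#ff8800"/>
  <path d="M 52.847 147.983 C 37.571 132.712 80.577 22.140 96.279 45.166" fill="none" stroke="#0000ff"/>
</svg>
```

; LightBurn 1.6.03
; GRBL device profile, absolute coords
G21
G90
G0 X23.612 Y189.775
M3 S471
G01 X165.833 Y189.775 F2140
G01 X165.833 Y149.250
G01 X23.612 Y149.250
G01 X23.612 Y189.775
M5
G0 X213.378 Y138.454
M3 S203
G01 X286.916 Y105.355 F3612
G01 X106.082 Y130.224
G01 X280.934 Y144.353
M5
G0 X52.847 Y84.014
M3 S829
G01 X49.991 Y102.782 F1181
G01 X57.014 Y133.434
G01 X69.808 Y164.985
G01 X84.266 Y186.446
G01 X96.279 Y186.831
M5
G0 X0.000 Y0.000

Since the viewBox matches the mm dimensions, user units are millimetres directly. The only transform is the Y-flip y_m = 231.997 − y_svg.

Shape 1 is a rectangle drawn with `<rect>`. Its stroke #008000 means score at S471, F2140. After flipping Y the toolpath is (23.612,189.775) → (165.833,189.775) → (165.833,149.250) → (23.612,149.250) → (23.612,189.775), returning to the start.

Shape 2 is a open polyline drawn with `<polyline>`. Its stroke #ff8800 means engrave at S203, F3612. After flipping Y the toolpath is (213.378,138.454) → (286.916,105.355) → (106.082,130.224) → (280.934,144.353).

Shape 3 is a cubic bezier drawn with `<path>`. Its stroke #0000ff means cut at S829, F1181. After flipping Y the toolpath is (52.847,84.014) → (49.991,102.782) → (57.014,133.434) → (69.808,164.985) → (84.266,186.446) → (96.279,186.831).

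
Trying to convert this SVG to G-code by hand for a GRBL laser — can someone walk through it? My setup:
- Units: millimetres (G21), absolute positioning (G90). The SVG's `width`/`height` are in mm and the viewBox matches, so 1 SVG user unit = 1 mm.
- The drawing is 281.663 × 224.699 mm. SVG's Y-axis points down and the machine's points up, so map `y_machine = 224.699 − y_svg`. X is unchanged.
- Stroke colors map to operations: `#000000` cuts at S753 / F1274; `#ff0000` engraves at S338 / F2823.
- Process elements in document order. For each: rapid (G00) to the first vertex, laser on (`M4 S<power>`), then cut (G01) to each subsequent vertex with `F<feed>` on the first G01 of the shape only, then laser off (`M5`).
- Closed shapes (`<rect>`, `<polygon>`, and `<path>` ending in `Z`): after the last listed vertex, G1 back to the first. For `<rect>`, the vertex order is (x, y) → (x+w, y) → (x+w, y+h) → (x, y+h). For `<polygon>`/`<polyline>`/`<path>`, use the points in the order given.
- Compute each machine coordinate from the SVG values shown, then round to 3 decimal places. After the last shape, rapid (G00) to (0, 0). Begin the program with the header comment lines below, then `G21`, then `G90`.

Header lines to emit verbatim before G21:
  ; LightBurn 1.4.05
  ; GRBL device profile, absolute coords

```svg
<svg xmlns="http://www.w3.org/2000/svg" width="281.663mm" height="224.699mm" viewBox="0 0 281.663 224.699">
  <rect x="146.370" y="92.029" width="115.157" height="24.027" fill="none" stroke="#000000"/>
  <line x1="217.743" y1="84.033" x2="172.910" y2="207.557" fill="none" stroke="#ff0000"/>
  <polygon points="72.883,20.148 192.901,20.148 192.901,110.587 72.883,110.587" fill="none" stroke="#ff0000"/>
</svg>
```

Since the viewBox matches the mm dimensions, user units are millimetres directly. The only transform is the Y-flip y_m = 224.699 − y_svg.

Shape 1 is a rectangle drawn with `<rect>`. Its stroke #000000 means cut at S753, F1274. After flipping Y the toolpath is (146.370,132.670) → (261.527,132.670) → (261.527,108.643) → (146.370,108.643) → (146.370,132.670), returning to the start.

Shape 2 is a line segment drawn with `<line>`. Its stroke #ff0000 means engrave at S338, F2823. After flipping Y the toolpath is (217.743,140.666) → (172.910,17.142).

Shape 3 is a rectangle drawn with `<polygon>`. Its stroke #ff0000 means engrave at S338, F2823. After flipping Y the toolpath is (72.883,204.551) → (192.901,204.551) → (192.901,114.112) → (72.883,114.112) → (72.883,204.551), returning to the start.

; LightBurn 1.4.05
; GRBL device profile, absolute coords
G21
G90
G00 X146.370 Y132.670
M4 S753
G01 X261.527 Y132.670 F1274
G01 X261.527 Y108.643
G01 X146.370 Y108.643
G01 X146.370 Y132.670
M5
G00 X217.743 Y140.666
M4 S338
G01 X172.910 Y17.142 F2823
M5
G00 X72.883 Y204.551
M4 S338
G01 X192.901 Y204.551 F2823
G01 X192.901 Y114.112
G01 X72.883 Y114.112
G01 X72.883 Y204.551
M5
G00 X0.000 Y0.000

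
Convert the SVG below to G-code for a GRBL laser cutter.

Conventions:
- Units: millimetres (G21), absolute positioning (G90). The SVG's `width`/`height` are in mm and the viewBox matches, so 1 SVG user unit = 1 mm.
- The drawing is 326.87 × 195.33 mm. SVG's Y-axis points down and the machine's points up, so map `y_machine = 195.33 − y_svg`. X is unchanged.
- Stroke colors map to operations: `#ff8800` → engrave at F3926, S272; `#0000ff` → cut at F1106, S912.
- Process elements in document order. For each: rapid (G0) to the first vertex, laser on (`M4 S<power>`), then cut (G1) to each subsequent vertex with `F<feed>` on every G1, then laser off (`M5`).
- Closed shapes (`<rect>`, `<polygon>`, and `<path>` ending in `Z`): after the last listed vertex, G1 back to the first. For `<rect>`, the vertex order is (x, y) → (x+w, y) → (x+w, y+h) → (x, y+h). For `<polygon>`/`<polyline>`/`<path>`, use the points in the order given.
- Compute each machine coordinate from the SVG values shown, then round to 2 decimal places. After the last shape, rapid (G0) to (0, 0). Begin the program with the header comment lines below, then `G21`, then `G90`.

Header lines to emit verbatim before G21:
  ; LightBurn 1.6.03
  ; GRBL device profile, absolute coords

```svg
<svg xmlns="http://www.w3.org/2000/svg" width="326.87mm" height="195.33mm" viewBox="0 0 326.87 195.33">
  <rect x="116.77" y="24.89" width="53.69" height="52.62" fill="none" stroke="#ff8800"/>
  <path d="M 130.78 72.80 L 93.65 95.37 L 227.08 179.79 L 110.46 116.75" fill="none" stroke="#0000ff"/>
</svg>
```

1 u = 1 mm; y_m = 195.33 − y.

[1] `<rect>` rectangle, #ff8800→engrave S272 F3926: (116.77,170.44) → (170.46,170.44) → (170.46,117.82) → (116.77,117.82) → (116.77,170.44) (closed)

[2] `<path>` open polyline, #0000ff→cut S912 F1106: (130.78,122.53) → (93.65,99.96) → (227.08,15.54) → (110.46,78.58)

; LightBurn 1.6.03
; GRBL device profile, absolute coords
G21
G90
G0 X116.77 Y170.44
M4 S272
G1 X170.46 Y170.44 F3926
G1 X170.46 Y117.82 F3926
G1 X116.77 Y117.82 F3926
G1 X116.77 Y170.44 F3926
M5
G0 X130.78 Y122.53
M4 S912
G1 X93.65 Y99.96 F1106
G1 X227.08 Y15.54 F1106
G1 X110.46 Y78.58 F1106
M5
G0 X0.00 Y0.00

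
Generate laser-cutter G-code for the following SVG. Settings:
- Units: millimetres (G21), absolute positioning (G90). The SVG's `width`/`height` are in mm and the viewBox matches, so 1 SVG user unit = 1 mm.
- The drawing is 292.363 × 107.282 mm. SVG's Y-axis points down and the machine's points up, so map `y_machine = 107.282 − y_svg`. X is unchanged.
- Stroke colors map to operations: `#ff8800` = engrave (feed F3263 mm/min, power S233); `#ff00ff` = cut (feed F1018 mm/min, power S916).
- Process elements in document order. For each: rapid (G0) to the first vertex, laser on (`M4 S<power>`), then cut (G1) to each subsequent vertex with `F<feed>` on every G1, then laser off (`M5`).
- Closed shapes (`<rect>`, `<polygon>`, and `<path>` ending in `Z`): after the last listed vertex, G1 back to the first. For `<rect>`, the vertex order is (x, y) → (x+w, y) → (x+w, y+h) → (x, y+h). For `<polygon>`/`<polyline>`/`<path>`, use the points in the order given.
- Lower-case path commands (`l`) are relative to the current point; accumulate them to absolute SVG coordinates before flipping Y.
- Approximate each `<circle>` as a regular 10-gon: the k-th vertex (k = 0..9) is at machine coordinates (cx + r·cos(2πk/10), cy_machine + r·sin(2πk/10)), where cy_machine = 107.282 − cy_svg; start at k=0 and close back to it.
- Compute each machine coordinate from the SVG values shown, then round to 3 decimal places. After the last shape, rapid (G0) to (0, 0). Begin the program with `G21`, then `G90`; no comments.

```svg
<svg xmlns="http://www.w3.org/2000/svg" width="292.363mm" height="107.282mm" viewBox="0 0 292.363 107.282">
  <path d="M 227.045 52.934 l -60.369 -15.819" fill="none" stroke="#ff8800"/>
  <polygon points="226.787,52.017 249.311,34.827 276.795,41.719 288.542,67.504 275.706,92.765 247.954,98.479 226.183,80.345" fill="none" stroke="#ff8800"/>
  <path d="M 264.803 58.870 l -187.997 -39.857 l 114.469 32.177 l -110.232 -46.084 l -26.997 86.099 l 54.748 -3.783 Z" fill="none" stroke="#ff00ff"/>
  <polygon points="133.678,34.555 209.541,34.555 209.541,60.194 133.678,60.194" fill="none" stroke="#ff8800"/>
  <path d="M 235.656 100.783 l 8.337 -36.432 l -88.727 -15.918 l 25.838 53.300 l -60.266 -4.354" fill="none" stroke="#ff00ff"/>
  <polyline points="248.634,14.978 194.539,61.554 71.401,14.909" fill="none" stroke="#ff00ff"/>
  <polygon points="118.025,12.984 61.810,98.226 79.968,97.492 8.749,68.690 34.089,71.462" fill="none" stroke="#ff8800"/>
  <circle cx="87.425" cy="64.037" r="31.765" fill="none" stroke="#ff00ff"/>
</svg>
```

viewBox `0 0 292.363 107.282` with mm width/height → 1 unit = 1 mm. Flip: y_m = 107.282 − y_svg.

**Shape 1** — `<path>` line segment, stroke `#ff8800` → engrave (S233, F3263). Machine vertices: (227.045,54.348) → (166.676,70.167). Open path.

**Shape 2** — `<polygon>` regular polygon, stroke `#ff8800` → engrave (S233, F3263). Machine vertices: (226.787,55.265) → (249.311,72.455) → (276.795,65.563) → (288.542,39.778) → (275.706,14.517) → (247.954,8.803) → (226.183,26.937) → (226.787,55.265). Closed: final G1 returns to the first vertex.

**Shape 3** — `<path>` closed polygon, stroke `#ff00ff` → cut (S916, F1018). Machine vertices: (264.803,48.412) → (76.806,88.269) → (191.275,56.092) → (81.043,102.176) → (54.046,16.077) → (108.794,19.860) → (264.803,48.412). Closed: final G1 returns to the first vertex.

**Shape 4** — `<polygon>` rectangle, stroke `#ff8800` → engrave (S233, F3263). Machine vertices: (133.678,72.727) → (209.541,72.727) → (209.541,47.088) → (133.678,47.088) → (133.678,72.727). Closed: final G1 returns to the first vertex.

**Shape 5** — `<path>` open polyline, stroke `#ff00ff` → cut (S916, F1018). Machine vertices: (235.656,6.499) → (243.993,42.931) → (155.266,58.849) → (181.104,5.549) → (120.838,9.903). Open path.

**Shape 6** — `<polyline>` open polyline, stroke `#ff00ff` → cut (S916, F1018). Machine vertices: (248.634,92.304) → (194.539,45.728) → (71.401,92.373). Open path.

**Shape 7** — `<polygon>` closed polygon, stroke `#ff8800` → engrave (S233, F3263). Machine vertices: (118.025,94.298) → (61.810,9.056) → (79.968,9.790) → (8.749,38.592) → (34.089,35.820) → (118.025,94.298). Closed: final G1 returns to the first vertex.

**Shape 8** — `<circle>` circle, stroke `#ff00ff` → cut (S916, F1018). Machine vertices: (119.190,43.245) → (113.123,61.916) → (97.241,73.455) → (77.609,73.455) → (61.727,61.916) → (55.660,43.245) → (61.727,24.574) → (77.609,13.035) → (97.241,13.035) → (113.123,24.574) → (119.190,43.245). Closed: final G1 returns to the first vertex.

G21
G90
G0 X227.045 Y54.348
M4 S233
G1 X166.676 Y70.167 F3263
M5
G0 X226.787 Y55.265
M4 S233
G1 X249.311 Y72.455 F3263
G1 X276.795 Y65.563 F3263
G1 X288.542 Y39.778 F3263
G1 X275.706 Y14.517 F3263
G1 X247.954 Y8.803 F3263
G1 X226.183 Y26.937 F3263
G1 X226.787 Y55.265 F3263
M5
G0 X264.803 Y48.412
M4 S916
G1 X76.806 Y88.269 F1018
G1 X191.275 Y56.092 F1018
G1 X81.043 Y102.176 F1018
G1 X54.046 Y16.077 F1018
G1 X108.794 Y19.860 F1018
G1 X264.803 Y48.412 F1018
M5
G0 X133.678 Y72.727
M4 S233
G1 X209.541 Y72.727 F3263
G1 X209.541 Y47.088 F3263
G1 X133.678 Y47.088 F3263
G1 X133.678 Y72.727 F3263
M5
G0 X235.656 Y6.499
M4 S916
G1 X243.993 Y42.931 F1018
G1 X155.266 Y58.849 F1018
G1 X181.104 Y5.549 F1018
G1 X120.838 Y9.903 F1018
M5
G0 X248.634 Y92.304
M4 S916
G1 X194.539 Y45.728 F1018
G1 X71.401 Y92.373 F1018
M5
G0 X118.025 Y94.298
M4 S233
G1 X61.810 Y9.056 F3263
G1 X79.968 Y9.790 F3263
G1 X8.749 Y38.592 F3263
G1 X34.089 Y35.820 F3263
G1 X118.025 Y94.298 F3263
M5
G0 X119.190 Y43.245
M4 S916
G1 X113.123 Y61.916 F1018
G1 X97.241 Y73.455 F1018
G1 X77.609 Y73.455 F1018
G1 X61.727 Y61.916 F1018
G1 X55.660 Y43.245 F1018
G1 X61.727 Y24.574 F1018
G1 X77.609 Y13.035 F1018
G1 X97.241 Y13.035 F1018
G1 X113.123 Y24.574 F1018
G1 X119.190 Y43.245 F1018
M5
G0 X0.000 Y0.000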